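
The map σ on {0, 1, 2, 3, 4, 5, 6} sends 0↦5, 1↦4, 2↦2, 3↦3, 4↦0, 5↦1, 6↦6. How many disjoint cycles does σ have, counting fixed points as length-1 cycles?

Cycle decomposition: (0 5 1 4) (2) (3) (6).
4 cycles.

4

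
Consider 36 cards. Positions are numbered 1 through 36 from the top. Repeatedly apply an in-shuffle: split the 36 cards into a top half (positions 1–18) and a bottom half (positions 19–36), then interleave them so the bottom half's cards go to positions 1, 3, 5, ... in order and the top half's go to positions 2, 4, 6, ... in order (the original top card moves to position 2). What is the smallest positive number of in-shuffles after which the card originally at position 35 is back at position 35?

36

Follow position 35 under repeated in-shuffles:
35 → 33 → 29 → 21 → 5 → 10 → 20 → 3 → ... → 35 (length 36)
It first returns after 36 in-shuffles.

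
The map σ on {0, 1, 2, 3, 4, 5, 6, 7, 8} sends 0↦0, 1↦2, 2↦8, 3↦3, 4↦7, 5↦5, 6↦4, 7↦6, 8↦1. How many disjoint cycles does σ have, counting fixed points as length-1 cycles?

Cycle decomposition: (0) (1 2 8) (3) (4 7 6) (5).
5 cycles.

5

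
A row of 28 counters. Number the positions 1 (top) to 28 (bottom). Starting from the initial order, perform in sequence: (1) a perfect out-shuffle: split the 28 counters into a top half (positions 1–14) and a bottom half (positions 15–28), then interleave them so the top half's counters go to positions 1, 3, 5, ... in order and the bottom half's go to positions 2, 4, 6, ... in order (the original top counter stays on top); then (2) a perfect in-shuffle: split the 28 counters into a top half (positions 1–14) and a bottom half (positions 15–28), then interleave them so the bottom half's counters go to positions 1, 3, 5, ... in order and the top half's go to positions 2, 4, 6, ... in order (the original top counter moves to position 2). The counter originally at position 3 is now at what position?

Track the counter from position 3 forward through each operation:
  after op 1 (out-shuffle): 3 → 5
  after op 2 (in-shuffle): 5 → 10

10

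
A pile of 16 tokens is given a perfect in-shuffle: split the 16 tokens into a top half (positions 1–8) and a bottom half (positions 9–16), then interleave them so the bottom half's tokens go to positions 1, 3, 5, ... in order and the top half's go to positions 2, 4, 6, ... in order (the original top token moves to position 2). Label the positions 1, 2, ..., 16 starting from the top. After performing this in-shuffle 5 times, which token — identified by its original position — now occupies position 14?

Work backwards from position 14, undoing one in-shuffle at a time:
14 ← 7 ← 12 ← 6 ← 3 ← 10
So the token now at position 14 started at position 10.

10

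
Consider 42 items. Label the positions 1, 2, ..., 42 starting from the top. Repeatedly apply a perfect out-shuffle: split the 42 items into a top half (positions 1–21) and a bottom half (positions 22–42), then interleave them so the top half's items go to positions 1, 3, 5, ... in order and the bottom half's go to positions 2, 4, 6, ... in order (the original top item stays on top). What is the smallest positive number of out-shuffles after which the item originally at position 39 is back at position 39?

Follow position 39 under repeated out-shuffles:
39 → 36 → 30 → 18 → 35 → 28 → 14 → 27 → 12 → 23 → 4 → 7 → 13 → 25 → 8 → 15 → 29 → 16 → 31 → 20 → 39
It first returns after 20 out-shuffles.

20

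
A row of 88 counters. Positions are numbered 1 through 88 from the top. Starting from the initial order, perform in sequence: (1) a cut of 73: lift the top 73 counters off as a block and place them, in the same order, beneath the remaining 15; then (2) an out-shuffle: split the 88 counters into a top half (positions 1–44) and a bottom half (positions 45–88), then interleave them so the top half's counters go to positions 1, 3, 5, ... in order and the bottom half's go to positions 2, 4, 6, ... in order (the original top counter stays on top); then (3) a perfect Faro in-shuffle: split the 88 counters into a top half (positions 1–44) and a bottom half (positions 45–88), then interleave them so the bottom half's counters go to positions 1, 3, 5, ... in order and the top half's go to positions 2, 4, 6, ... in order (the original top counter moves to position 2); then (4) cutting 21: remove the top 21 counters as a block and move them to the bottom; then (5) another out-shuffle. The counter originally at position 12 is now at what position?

Track the counter from position 12 forward through each operation:
  after op 1 (cut 73): 12 → 27
  after op 2 (out-shuffle): 27 → 53
  after op 3 (in-shuffle): 53 → 17
  after op 4 (cut 21): 17 → 84
  after op 5 (out-shuffle): 84 → 80

80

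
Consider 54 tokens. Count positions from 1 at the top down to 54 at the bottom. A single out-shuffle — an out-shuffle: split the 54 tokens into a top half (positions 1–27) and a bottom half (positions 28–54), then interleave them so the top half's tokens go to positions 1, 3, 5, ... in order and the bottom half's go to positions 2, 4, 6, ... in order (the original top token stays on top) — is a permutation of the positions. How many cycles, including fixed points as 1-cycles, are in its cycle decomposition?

3

Trace each unvisited position around until it returns:
(1) (2 3 5 9 17 33 ... len 52) (54)
3 cycles in total.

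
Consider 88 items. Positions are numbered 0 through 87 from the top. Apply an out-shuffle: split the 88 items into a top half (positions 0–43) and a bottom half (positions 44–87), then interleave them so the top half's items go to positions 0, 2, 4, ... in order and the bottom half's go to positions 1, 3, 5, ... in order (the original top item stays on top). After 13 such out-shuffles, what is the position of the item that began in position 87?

Position 87 is a fixed point of every out-shuffle, so the item never moves.

87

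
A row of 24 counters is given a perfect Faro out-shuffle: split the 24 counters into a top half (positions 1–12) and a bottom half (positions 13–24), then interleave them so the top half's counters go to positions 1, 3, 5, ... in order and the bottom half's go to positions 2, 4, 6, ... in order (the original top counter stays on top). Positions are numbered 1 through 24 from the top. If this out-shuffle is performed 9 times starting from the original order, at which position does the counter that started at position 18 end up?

11

Track the counter's position through each out-shuffle:
18 → 12 → 23 → 22 → 20 → 16 → 8 → 15 → 6 → 11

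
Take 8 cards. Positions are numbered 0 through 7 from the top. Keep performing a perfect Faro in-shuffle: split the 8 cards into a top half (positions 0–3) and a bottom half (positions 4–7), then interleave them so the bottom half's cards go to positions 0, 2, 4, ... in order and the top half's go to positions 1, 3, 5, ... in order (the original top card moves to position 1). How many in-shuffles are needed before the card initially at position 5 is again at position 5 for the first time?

Follow position 5 under repeated in-shuffles:
5 → 2 → 5
It first returns after 2 in-shuffles.

2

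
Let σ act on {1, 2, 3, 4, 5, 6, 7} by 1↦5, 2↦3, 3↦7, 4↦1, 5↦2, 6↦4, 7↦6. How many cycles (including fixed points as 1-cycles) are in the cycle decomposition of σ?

Cycle decomposition: (1 5 2 3 7 6 4).
1 cycle.

1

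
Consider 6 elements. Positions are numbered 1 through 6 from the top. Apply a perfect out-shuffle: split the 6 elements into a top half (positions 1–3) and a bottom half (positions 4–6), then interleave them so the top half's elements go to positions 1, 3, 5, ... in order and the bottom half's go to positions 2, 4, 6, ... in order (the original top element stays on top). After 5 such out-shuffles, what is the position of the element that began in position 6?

Position 6 is a fixed point of every out-shuffle, so the element never moves.

6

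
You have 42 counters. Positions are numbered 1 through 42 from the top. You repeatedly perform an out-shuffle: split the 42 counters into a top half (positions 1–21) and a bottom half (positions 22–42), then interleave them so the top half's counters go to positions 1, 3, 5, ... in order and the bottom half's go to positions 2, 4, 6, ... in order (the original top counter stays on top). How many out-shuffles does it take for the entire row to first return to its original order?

The out-shuffle permutes the 42 positions with cycle lengths [1, 1, 20, 20].
Every counter is home exactly when every cycle has completed a whole number of laps, i.e. after lcm(1, 20) = 20 out-shuffles.

20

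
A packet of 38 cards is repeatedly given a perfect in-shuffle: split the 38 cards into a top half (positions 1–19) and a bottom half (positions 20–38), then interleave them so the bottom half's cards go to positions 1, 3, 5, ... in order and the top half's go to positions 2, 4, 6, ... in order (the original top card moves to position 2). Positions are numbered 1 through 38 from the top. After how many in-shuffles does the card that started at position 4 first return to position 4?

Follow position 4 under repeated in-shuffles:
4 → 8 → 16 → 32 → 25 → 11 → 22 → 5 → 10 → 20 → 1 → 2 → 4
It first returns after 12 in-shuffles.

12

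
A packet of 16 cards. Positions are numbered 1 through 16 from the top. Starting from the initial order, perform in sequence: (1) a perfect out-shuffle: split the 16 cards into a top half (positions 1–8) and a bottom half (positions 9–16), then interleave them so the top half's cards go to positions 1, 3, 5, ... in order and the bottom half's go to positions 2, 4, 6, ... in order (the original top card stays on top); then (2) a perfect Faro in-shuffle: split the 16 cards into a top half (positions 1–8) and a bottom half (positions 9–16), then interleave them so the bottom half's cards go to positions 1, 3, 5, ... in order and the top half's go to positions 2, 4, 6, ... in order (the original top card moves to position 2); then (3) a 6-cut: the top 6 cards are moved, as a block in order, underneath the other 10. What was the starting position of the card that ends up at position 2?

Undo the operations in reverse order, starting from position 2:
  undo op 3 (cut 6): 2 ← 8
  undo op 2 (in-shuffle, from top half): 8 ← 4
  undo op 1 (out-shuffle, from bottom half): 4 ← 10
So the card at position 2 came from original position 10.

10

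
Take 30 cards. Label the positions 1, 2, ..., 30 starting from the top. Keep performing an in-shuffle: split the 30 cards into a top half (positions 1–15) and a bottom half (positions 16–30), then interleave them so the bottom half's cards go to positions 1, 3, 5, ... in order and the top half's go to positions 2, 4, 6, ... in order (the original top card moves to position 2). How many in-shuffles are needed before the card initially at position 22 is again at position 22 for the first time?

Follow position 22 under repeated in-shuffles:
22 → 13 → 26 → 21 → 11 → 22
It first returns after 5 in-shuffles.

5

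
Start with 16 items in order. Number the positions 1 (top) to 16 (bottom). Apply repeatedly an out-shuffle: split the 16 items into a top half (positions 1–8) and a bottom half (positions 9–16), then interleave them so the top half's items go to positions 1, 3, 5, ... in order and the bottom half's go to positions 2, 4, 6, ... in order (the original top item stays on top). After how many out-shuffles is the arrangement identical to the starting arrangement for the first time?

The out-shuffle permutes the 16 positions with cycle lengths [1, 1, 2, 4, 4, 4].
Every item is home exactly when every cycle has completed a whole number of laps, i.e. after lcm(1, 2, 4) = 4 out-shuffles.

4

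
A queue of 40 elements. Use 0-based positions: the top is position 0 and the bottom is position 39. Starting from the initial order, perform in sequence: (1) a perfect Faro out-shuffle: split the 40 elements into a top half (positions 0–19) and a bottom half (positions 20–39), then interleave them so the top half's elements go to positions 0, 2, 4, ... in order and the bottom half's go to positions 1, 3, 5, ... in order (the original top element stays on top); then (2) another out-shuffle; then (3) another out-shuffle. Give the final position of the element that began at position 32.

Track the element from position 32 forward through each operation:
  after op 1 (out-shuffle): 32 → 25
  after op 2 (out-shuffle): 25 → 11
  after op 3 (out-shuffle): 11 → 22

22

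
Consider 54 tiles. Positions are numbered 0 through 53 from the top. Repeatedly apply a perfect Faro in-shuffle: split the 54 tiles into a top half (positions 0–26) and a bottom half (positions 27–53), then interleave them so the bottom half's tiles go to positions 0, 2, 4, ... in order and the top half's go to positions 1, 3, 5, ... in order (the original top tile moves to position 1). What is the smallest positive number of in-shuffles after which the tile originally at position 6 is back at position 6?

20

Follow position 6 under repeated in-shuffles:
6 → 13 → 27 → 0 → 1 → 3 → 7 → 15 → 31 → 8 → 17 → 35 → 16 → 33 → 12 → 25 → 51 → 48 → 42 → 30 → 6
It first returns after 20 in-shuffles.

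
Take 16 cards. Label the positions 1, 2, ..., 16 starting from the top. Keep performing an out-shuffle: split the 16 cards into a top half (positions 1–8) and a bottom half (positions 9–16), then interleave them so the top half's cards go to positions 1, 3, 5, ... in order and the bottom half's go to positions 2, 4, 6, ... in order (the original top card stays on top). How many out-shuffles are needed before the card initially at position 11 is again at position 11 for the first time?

2

Follow position 11 under repeated out-shuffles:
11 → 6 → 11
It first returns after 2 out-shuffles.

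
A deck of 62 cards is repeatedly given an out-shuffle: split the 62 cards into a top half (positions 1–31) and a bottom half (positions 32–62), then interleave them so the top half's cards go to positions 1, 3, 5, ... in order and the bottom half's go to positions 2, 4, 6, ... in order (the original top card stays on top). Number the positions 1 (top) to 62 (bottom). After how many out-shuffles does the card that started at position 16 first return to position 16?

Follow position 16 under repeated out-shuffles:
16 → 31 → 61 → 60 → 58 → 54 → 46 → 30 → ... → 16 (length 60)
It first returns after 60 out-shuffles.

60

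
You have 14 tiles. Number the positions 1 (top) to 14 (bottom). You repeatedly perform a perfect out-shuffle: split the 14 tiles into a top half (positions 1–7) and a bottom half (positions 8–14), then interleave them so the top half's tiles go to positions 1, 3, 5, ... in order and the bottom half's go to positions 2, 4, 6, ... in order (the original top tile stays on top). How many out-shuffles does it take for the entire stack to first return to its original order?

The out-shuffle permutes the 14 positions with cycle lengths [1, 1, 12].
Every tile is home exactly when every cycle has completed a whole number of laps, i.e. after lcm(1, 12) = 12 out-shuffles.

12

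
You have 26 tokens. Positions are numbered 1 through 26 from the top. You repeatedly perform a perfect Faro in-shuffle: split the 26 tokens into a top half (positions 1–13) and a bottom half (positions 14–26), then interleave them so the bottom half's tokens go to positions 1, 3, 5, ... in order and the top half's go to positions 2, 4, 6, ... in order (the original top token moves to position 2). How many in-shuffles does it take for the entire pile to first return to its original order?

18

The in-shuffle permutes the 26 positions with cycle lengths [2, 6, 18].
Every token is home exactly when every cycle has completed a whole number of laps, i.e. after lcm(2, 6, 18) = 18 in-shuffles.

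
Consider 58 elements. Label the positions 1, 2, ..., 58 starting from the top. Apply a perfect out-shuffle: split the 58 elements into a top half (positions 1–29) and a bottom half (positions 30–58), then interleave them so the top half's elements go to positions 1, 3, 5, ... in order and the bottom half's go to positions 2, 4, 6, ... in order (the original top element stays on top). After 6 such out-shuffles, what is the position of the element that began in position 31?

40

Track the element's position through each out-shuffle:
31 → 4 → 7 → 13 → 25 → 49 → 40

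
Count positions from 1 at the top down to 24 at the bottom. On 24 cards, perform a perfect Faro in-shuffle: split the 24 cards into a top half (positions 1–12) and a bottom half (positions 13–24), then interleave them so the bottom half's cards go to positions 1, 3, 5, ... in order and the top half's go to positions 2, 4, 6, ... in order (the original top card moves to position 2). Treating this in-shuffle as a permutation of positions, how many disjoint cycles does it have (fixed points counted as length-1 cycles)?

Trace each unvisited position around until it returns:
(1 2 4 8 16 7 ... len 20) (5 10 20 15)
2 cycles in total.

2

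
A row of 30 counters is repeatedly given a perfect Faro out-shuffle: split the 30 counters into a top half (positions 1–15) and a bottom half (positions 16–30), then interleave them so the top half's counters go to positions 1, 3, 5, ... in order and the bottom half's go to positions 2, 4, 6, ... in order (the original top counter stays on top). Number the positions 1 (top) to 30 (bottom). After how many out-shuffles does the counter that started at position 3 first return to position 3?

Follow position 3 under repeated out-shuffles:
3 → 5 → 9 → 17 → 4 → 7 → 13 → 25 → ... → 3 (length 28)
It first returns after 28 out-shuffles.

28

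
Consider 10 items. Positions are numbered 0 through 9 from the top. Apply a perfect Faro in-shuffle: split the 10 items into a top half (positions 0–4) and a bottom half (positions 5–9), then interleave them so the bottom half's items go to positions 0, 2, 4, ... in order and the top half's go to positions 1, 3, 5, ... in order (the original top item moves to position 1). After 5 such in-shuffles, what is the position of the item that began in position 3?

Track the item's position through each in-shuffle:
3 → 7 → 4 → 9 → 8 → 6

6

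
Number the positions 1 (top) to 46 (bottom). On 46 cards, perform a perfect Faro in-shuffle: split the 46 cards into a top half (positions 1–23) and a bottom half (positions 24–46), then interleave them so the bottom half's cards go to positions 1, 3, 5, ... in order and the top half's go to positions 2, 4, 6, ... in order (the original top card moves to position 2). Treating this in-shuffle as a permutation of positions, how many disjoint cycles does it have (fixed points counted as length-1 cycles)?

Trace each unvisited position around until it returns:
(1 2 4 8 16 32 ... len 23) (5 10 20 40 33 19 ... len 23)
2 cycles in total.

2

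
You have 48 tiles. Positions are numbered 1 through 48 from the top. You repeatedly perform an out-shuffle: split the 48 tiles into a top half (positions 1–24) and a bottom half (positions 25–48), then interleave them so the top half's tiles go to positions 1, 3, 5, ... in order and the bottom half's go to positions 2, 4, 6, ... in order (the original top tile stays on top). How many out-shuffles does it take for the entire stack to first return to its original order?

The out-shuffle permutes the 48 positions with cycle lengths [1, 1, 23, 23].
Every tile is home exactly when every cycle has completed a whole number of laps, i.e. after lcm(1, 23) = 23 out-shuffles.

23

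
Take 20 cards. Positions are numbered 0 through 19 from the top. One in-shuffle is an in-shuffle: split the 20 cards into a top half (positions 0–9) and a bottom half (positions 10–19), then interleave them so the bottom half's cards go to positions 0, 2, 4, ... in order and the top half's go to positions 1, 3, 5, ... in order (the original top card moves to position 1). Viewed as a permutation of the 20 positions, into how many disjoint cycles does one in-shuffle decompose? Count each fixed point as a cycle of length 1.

5

Trace each unvisited position around until it returns:
(0 1 3 7 15 10) (2 5 11) (4 9 19 18 16 12) (6 13) (8 17 14)
5 cycles in total.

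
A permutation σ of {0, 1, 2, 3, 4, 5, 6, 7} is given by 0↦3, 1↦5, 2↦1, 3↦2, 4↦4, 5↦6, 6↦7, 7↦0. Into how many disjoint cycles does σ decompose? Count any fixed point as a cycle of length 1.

Cycle decomposition: (0 3 2 1 5 6 7) (4).
2 cycles.

2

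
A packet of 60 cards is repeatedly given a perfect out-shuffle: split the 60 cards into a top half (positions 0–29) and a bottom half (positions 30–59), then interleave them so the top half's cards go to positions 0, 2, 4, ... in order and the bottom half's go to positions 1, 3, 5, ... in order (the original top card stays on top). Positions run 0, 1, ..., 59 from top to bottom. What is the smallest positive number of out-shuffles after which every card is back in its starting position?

The out-shuffle permutes the 60 positions with cycle lengths [1, 1, 58].
Every card is home exactly when every cycle has completed a whole number of laps, i.e. after lcm(1, 58) = 58 out-shuffles.

58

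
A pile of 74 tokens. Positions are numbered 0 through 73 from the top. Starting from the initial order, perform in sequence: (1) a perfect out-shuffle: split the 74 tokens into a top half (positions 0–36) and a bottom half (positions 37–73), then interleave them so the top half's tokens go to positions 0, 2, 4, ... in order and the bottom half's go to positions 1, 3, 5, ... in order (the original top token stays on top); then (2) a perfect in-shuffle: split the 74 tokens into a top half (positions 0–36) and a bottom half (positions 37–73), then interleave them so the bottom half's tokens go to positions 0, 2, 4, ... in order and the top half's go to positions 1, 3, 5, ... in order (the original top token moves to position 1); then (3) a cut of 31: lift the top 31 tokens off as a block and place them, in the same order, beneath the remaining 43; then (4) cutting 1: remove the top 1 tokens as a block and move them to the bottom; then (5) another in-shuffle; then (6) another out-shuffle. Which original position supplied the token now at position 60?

21

Undo the operations in reverse order, starting from position 60:
  undo op 6 (out-shuffle, from top half): 60 ← 30
  undo op 5 (in-shuffle, from bottom half): 30 ← 52
  undo op 4 (cut 1): 52 ← 53
  undo op 3 (cut 31): 53 ← 10
  undo op 2 (in-shuffle, from bottom half): 10 ← 42
  undo op 1 (out-shuffle, from top half): 42 ← 21
So the token at position 60 came from original position 21.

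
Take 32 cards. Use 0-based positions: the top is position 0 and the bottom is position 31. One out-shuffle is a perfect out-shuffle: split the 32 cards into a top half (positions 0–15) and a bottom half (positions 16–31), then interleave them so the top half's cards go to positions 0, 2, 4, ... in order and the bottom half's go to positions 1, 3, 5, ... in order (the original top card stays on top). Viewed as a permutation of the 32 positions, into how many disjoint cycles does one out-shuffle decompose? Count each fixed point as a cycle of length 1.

8

Trace each unvisited position around until it returns:
(0) (1 2 4 8 16) (3 6 12 24 17) (5 10 20 9 18) (7 14 28 25 19) (11 22 13 26 21) (15 30 29 27 23) (31)
8 cycles in total.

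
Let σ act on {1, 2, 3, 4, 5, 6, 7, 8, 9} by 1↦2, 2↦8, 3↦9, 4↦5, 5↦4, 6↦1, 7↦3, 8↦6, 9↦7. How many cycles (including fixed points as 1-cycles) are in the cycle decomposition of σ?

Cycle decomposition: (1 2 8 6) (3 9 7) (4 5).
3 cycles.

3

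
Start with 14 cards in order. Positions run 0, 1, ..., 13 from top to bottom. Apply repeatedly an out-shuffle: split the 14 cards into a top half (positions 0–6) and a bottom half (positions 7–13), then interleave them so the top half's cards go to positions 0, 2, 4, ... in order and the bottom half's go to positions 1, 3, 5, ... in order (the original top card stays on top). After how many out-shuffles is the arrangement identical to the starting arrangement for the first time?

12

The out-shuffle permutes the 14 positions with cycle lengths [1, 1, 12].
Every card is home exactly when every cycle has completed a whole number of laps, i.e. after lcm(1, 12) = 12 out-shuffles.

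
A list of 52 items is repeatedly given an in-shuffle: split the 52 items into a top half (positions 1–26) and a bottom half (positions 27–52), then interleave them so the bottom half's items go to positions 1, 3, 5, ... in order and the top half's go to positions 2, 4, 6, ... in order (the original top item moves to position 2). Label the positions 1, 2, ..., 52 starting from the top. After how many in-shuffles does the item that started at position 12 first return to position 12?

Follow position 12 under repeated in-shuffles:
12 → 24 → 48 → 43 → 33 → 13 → 26 → 52 → ... → 12 (length 52)
It first returns after 52 in-shuffles.

52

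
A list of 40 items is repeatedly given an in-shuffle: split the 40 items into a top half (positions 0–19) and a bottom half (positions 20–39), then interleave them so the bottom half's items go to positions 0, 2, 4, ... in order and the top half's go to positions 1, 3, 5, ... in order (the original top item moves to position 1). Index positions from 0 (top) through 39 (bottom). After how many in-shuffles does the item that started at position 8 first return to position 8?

Follow position 8 under repeated in-shuffles:
8 → 17 → 35 → 30 → 20 → 0 → 1 → 3 → 7 → 15 → 31 → 22 → 4 → 9 → 19 → 39 → 38 → 36 → 32 → 24 → 8
It first returns after 20 in-shuffles.

20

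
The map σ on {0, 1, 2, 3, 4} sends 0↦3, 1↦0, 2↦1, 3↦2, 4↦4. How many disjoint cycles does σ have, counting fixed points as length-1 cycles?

Cycle decomposition: (0 3 2 1) (4).
2 cycles.

2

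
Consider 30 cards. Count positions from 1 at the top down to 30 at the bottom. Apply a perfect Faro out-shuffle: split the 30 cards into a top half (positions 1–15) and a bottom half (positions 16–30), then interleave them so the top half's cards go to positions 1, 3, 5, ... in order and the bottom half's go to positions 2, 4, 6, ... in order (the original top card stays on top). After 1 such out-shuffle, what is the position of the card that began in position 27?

24

Track the card's position through each out-shuffle:
27 → 24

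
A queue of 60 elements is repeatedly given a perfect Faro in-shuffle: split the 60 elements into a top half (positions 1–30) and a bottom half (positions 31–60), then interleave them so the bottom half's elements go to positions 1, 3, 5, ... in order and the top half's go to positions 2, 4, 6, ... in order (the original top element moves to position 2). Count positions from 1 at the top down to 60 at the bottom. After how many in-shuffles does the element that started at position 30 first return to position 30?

Follow position 30 under repeated in-shuffles:
30 → 60 → 59 → 57 → 53 → 45 → 29 → 58 → ... → 30 (length 60)
It first returns after 60 in-shuffles.

60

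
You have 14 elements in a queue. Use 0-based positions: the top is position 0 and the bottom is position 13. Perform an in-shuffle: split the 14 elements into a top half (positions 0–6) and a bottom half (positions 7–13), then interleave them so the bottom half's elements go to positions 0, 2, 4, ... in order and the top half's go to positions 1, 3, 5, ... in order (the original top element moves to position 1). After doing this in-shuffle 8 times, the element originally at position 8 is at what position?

Track the element's position through each in-shuffle:
8 → 2 → 5 → 11 → 8 → 2 → 5 → 11 → 8

8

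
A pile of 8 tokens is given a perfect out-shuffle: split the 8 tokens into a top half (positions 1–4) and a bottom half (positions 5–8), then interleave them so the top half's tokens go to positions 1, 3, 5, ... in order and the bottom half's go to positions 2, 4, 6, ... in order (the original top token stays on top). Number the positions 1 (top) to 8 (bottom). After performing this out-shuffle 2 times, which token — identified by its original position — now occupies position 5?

2

Work backwards from position 5, undoing one out-shuffle at a time:
5 ← 3 ← 2
So the token now at position 5 started at position 2.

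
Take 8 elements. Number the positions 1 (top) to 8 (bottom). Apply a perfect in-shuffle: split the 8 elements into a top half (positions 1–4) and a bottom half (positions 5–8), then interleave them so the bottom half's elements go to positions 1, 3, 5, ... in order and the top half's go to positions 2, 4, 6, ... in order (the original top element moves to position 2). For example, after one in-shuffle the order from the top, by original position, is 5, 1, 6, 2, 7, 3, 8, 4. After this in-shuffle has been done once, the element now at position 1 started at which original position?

5

Work backwards from position 1, undoing one in-shuffle at a time:
1 ← 5
So the element now at position 1 started at position 5.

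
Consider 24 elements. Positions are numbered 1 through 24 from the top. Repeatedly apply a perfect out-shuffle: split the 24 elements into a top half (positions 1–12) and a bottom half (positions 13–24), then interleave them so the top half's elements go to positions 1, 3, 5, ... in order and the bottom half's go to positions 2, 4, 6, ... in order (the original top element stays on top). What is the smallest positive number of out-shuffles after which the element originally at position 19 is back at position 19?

11

Follow position 19 under repeated out-shuffles:
19 → 14 → 4 → 7 → 13 → 2 → 3 → 5 → 9 → 17 → 10 → 19
It first returns after 11 out-shuffles.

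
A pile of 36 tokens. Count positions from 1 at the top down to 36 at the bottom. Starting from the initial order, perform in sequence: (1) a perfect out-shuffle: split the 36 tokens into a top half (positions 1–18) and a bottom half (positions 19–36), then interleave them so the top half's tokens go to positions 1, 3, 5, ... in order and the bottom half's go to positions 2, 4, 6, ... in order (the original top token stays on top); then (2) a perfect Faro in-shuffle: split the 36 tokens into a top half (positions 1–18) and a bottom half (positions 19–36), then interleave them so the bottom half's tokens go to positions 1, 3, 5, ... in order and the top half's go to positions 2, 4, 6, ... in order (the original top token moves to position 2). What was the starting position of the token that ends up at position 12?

Undo the operations in reverse order, starting from position 12:
  undo op 2 (in-shuffle, from top half): 12 ← 6
  undo op 1 (out-shuffle, from bottom half): 6 ← 21
So the token at position 12 came from original position 21.

21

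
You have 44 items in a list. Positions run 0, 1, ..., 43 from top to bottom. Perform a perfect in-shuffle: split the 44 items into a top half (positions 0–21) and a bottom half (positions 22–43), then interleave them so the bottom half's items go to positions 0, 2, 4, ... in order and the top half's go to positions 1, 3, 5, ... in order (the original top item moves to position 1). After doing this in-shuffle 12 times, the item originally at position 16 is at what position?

Track the item's position through each in-shuffle:
16 → 33 → 22 → 0 → 1 → 3 → 7 → 15 → 31 → 18 → 37 → 30 → 16

16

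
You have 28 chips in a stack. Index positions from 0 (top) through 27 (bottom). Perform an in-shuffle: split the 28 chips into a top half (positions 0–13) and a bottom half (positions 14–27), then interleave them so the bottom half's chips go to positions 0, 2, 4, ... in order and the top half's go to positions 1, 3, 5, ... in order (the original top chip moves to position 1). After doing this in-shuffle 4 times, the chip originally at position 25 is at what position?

9

Track the chip's position through each in-shuffle:
25 → 22 → 16 → 4 → 9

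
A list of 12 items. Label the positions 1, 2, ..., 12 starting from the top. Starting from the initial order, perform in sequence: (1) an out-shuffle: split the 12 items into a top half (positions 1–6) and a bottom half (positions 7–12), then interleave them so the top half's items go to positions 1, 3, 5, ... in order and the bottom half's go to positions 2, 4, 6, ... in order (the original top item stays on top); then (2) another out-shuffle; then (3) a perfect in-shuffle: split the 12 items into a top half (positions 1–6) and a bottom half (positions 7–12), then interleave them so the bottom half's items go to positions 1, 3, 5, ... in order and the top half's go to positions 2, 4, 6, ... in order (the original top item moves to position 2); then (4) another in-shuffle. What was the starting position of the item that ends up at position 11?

Undo the operations in reverse order, starting from position 11:
  undo op 4 (in-shuffle, from bottom half): 11 ← 12
  undo op 3 (in-shuffle, from top half): 12 ← 6
  undo op 2 (out-shuffle, from bottom half): 6 ← 9
  undo op 1 (out-shuffle, from top half): 9 ← 5
So the item at position 11 came from original position 5.

5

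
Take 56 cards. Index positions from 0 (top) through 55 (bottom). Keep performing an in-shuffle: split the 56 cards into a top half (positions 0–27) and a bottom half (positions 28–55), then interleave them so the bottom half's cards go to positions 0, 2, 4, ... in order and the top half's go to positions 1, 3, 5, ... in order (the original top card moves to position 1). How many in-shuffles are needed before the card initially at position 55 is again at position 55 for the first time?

18

Follow position 55 under repeated in-shuffles:
55 → 54 → 52 → 48 → 40 → 24 → 49 → 42 → 28 → 0 → 1 → 3 → 7 → 15 → 31 → 6 → 13 → 27 → 55
It first returns after 18 in-shuffles.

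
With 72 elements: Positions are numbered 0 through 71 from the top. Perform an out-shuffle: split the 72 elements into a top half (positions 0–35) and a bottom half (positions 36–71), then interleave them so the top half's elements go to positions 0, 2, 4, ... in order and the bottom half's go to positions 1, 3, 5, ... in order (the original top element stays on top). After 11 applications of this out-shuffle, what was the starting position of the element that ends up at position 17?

63

Work backwards from position 17, undoing one out-shuffle at a time:
17 ← 44 ← 22 ← 11 ← 41 ← 56 ← 28 ← 14 ← 7 ← 39 ← 55 ← 63
So the element now at position 17 started at position 63.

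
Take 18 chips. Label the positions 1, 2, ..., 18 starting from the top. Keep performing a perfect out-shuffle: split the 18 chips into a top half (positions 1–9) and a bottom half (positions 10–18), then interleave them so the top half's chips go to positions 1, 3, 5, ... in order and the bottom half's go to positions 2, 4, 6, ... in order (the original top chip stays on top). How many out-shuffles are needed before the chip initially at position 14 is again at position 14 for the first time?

Follow position 14 under repeated out-shuffles:
14 → 10 → 2 → 3 → 5 → 9 → 17 → 16 → 14
It first returns after 8 out-shuffles.

8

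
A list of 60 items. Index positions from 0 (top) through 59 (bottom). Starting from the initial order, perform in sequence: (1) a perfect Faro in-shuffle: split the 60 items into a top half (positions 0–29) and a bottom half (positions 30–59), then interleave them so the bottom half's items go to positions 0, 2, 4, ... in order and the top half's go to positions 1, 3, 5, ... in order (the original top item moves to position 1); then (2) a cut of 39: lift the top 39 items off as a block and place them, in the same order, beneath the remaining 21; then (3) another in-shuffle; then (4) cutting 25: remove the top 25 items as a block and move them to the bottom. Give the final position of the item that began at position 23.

52

Track the item from position 23 forward through each operation:
  after op 1 (in-shuffle): 23 → 47
  after op 2 (cut 39): 47 → 8
  after op 3 (in-shuffle): 8 → 17
  after op 4 (cut 25): 17 → 52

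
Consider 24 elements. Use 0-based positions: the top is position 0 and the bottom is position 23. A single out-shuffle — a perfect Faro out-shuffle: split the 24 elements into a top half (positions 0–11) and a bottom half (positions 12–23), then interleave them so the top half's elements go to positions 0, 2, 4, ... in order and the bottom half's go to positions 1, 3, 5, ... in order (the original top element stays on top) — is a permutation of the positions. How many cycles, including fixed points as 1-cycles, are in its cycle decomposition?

Trace each unvisited position around until it returns:
(0) (1 2 4 8 16 9 ... len 11) (5 10 20 17 11 22 ... len 11) (23)
4 cycles in total.

4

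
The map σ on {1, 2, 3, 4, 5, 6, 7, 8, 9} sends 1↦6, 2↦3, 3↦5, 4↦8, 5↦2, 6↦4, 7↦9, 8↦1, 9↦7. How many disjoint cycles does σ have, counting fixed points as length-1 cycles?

3

Cycle decomposition: (1 6 4 8) (2 3 5) (7 9).
3 cycles.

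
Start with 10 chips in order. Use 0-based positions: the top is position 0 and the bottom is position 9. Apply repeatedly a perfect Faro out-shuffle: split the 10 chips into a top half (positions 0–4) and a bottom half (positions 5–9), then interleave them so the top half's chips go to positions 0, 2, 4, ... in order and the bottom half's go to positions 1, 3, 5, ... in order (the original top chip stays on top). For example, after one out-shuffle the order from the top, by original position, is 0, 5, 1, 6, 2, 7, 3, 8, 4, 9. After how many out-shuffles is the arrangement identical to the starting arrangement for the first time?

The out-shuffle permutes the 10 positions with cycle lengths [1, 1, 2, 6].
Every chip is home exactly when every cycle has completed a whole number of laps, i.e. after lcm(1, 2, 6) = 6 out-shuffles.

6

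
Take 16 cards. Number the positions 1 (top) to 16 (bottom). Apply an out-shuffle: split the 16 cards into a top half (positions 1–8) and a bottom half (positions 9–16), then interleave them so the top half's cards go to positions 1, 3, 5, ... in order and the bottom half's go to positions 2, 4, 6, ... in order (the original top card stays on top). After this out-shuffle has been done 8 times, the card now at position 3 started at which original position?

Work backwards from position 3, undoing one out-shuffle at a time:
3 ← 2 ← 9 ← 5 ← 3 ← 2 ← 9 ← 5 ← 3
So the card now at position 3 started at position 3.

3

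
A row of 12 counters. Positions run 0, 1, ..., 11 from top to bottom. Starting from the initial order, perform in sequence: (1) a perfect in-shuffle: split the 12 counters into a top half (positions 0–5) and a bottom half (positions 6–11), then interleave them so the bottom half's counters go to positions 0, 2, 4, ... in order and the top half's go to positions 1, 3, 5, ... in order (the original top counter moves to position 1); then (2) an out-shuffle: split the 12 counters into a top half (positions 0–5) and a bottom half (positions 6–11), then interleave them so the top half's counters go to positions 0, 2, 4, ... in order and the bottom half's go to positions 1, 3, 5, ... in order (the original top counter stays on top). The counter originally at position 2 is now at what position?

Track the counter from position 2 forward through each operation:
  after op 1 (in-shuffle): 2 → 5
  after op 2 (out-shuffle): 5 → 10

10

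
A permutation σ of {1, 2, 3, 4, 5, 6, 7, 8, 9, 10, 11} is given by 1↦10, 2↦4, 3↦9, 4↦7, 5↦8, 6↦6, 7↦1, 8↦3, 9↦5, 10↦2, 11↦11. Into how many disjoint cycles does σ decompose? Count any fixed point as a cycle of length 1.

Cycle decomposition: (1 10 2 4 7) (3 9 5 8) (6) (11).
4 cycles.

4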